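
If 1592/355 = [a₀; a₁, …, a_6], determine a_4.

1592 ÷ 355 → quotient 4, remainder 172
355 ÷ 172 → quotient 2, remainder 11
172 ÷ 11 → quotient 15, remainder 7
11 ÷ 7 → quotient 1, remainder 4
7 ÷ 4 → quotient 1, remainder 3

1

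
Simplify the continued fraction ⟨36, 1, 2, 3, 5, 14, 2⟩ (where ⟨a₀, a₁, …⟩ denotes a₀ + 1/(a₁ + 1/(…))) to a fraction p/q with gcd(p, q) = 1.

57139/1557

a_0 = 36: 36/1
a_1 = 1: 37/1
a_2 = 2: 110/3
a_3 = 3: 367/10
a_4 = 5: 1945/53
a_5 = 14: 27597/752
a_6 = 2: 57139/1557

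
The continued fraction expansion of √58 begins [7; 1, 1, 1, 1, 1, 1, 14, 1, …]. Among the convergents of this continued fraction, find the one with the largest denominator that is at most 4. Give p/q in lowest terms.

23/3

a_0 = 7: 7/1  (≤ bound)
a_1 = 1: 8/1  (≤ bound)
a_2 = 1: 15/2  (≤ bound)
a_3 = 1: 23/3  (≤ bound)
a_4 = 1: 38/5  (> 4, stop)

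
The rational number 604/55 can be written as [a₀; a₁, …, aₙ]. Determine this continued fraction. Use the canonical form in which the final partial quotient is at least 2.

[10; 1, 54]

604 = 10·55 + 54, so a_0 = 10
55 = 1·54 + 1, so a_1 = 1
54 = 54·1 + 0, so a_2 = 54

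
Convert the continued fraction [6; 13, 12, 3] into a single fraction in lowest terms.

Work from the innermost term outward:
Start with 3.
12 + 1/(3/1) = 12 + 1/3 = 37/3
13 + 1/(37/3) = 13 + 3/37 = 484/37
6 + 1/(484/37) = 6 + 37/484 = 2941/484

2941/484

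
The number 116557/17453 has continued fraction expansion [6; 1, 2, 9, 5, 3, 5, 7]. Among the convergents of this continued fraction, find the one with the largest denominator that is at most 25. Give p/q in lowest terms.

List convergents until the denominator exceeds the bound:
a_0 = 6: 6/1  (≤ bound)
a_1 = 1: 7/1  (≤ bound)
a_2 = 2: 20/3  (≤ bound)
a_3 = 9: 187/28  (> 25, stop)

20/3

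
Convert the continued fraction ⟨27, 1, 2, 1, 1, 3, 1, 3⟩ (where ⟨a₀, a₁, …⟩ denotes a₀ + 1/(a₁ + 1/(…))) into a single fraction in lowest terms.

3354/121

Use the convergent recurrence hₖ = aₖ·hₖ₋₁ + hₖ₋₂ (and likewise for the denominators kₖ):
a_0 = 27: 27/1
a_1 = 1: 28/1
a_2 = 2: 83/3
a_3 = 1: 111/4
a_4 = 1: 194/7
a_5 = 3: 693/25
a_6 = 1: 887/32
a_7 = 3: 3354/121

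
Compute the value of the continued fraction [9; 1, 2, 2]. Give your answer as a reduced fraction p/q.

68/7

Use the convergent recurrence hₖ = aₖ·hₖ₋₁ + hₖ₋₂ (and likewise for the denominators kₖ):
a_0 = 9: 9/1
a_1 = 1: 10/1
a_2 = 2: 29/3
a_3 = 2: 68/7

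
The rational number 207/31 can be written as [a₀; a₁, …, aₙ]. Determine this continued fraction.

[6; 1, 2, 10]

207 ÷ 31 → quotient 6, remainder 21
31 ÷ 21 → quotient 1, remainder 10
21 ÷ 10 → quotient 2, remainder 1
10 ÷ 1 → quotient 10, remainder 0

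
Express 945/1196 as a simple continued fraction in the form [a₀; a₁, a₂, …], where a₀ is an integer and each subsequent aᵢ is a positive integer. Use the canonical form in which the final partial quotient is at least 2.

945 ÷ 1196 → quotient 0, remainder 945
1196 ÷ 945 → quotient 1, remainder 251
945 ÷ 251 → quotient 3, remainder 192
251 ÷ 192 → quotient 1, remainder 59
192 ÷ 59 → quotient 3, remainder 15
59 ÷ 15 → quotient 3, remainder 14
15 ÷ 14 → quotient 1, remainder 1
14 ÷ 1 → quotient 14, remainder 0

[0; 1, 3, 1, 3, 3, 1, 14]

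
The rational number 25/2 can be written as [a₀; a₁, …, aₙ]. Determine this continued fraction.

⌊25/2⌋ = 12, remainder 1
⌊2/1⌋ = 2, remainder 0

[12; 2]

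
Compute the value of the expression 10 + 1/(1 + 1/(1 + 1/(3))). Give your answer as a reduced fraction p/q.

74/7

Use the convergent recurrence hₖ = aₖ·hₖ₋₁ + hₖ₋₂ (and likewise for the denominators kₖ):
a_0 = 10: 10/1
a_1 = 1: 11/1
a_2 = 1: 21/2
a_3 = 3: 74/7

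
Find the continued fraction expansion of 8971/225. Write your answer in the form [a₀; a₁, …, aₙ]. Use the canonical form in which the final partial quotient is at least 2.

8971 ÷ 225 → quotient 39, remainder 196
225 ÷ 196 → quotient 1, remainder 29
196 ÷ 29 → quotient 6, remainder 22
29 ÷ 22 → quotient 1, remainder 7
22 ÷ 7 → quotient 3, remainder 1
7 ÷ 1 → quotient 7, remainder 0

[39; 1, 6, 1, 3, 7]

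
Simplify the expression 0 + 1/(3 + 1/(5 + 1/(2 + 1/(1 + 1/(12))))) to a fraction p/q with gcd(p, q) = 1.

203/647

a_0 = 0: 0/1
a_1 = 3: 1/3
a_2 = 5: 5/16
a_3 = 2: 11/35
a_4 = 1: 16/51
a_5 = 12: 203/647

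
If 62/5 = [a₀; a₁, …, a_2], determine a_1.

Apply division with remainder until the remainder is 0:
⌊62/5⌋ = 12, remainder 2
⌊5/2⌋ = 2, remainder 1

2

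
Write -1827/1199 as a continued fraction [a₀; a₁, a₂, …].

⌊-1827/1199⌋ = -2, remainder 571
⌊1199/571⌋ = 2, remainder 57
⌊571/57⌋ = 10, remainder 1
⌊57/1⌋ = 57, remainder 0

[-2; 2, 10, 57]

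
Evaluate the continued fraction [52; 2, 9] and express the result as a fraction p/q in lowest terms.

997/19

Compute successive convergents:
a_0 = 52: 52/1
a_1 = 2: 105/2
a_2 = 9: 997/19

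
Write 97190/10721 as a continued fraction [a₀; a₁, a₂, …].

[9; 15, 3, 2, 2, 13, 3]

⌊97190/10721⌋ = 9, remainder 701
⌊10721/701⌋ = 15, remainder 206
⌊701/206⌋ = 3, remainder 83
⌊206/83⌋ = 2, remainder 40
⌊83/40⌋ = 2, remainder 3
⌊40/3⌋ = 13, remainder 1
⌊3/1⌋ = 3, remainder 0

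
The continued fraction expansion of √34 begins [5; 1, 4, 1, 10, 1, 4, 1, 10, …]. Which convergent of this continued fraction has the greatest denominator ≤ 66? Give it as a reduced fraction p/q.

a_0 = 5: 5/1  (≤ bound)
a_1 = 1: 6/1  (≤ bound)
a_2 = 4: 29/5  (≤ bound)
a_3 = 1: 35/6  (≤ bound)
a_4 = 10: 379/65  (≤ bound)
a_5 = 1: 414/71  (> 66, stop)

379/65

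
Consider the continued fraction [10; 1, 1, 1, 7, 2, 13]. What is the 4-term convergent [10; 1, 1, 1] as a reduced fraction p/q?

Start with 1.
1 + 1/(1/1) = 1 + 1/1 = 2/1
1 + 1/(2/1) = 1 + 1/2 = 3/2
10 + 1/(3/2) = 10 + 2/3 = 32/3

32/3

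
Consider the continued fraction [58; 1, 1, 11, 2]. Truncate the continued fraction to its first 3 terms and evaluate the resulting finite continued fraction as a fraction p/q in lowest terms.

117/2

Start with 1.
1 + 1/(1/1) = 1 + 1/1 = 2/1
58 + 1/(2/1) = 58 + 1/2 = 117/2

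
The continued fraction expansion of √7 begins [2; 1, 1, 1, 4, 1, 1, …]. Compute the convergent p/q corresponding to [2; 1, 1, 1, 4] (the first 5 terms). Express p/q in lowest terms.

Compute successive convergents:
a_0 = 2: 2/1
a_1 = 1: 3/1
a_2 = 1: 5/2
a_3 = 1: 8/3
a_4 = 4: 37/14

37/14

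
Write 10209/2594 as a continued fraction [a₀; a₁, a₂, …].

[3; 1, 14, 1, 1, 7, 11]

Run the Euclidean algorithm, recording each quotient:
10209 ÷ 2594 → quotient 3, remainder 2427
2594 ÷ 2427 → quotient 1, remainder 167
2427 ÷ 167 → quotient 14, remainder 89
167 ÷ 89 → quotient 1, remainder 78
89 ÷ 78 → quotient 1, remainder 11
78 ÷ 11 → quotient 7, remainder 1
11 ÷ 1 → quotient 11, remainder 0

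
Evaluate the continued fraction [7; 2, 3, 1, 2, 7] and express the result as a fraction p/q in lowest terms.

a_0 = 7: 7/1
a_1 = 2: 15/2
a_2 = 3: 52/7
a_3 = 1: 67/9
a_4 = 2: 186/25
a_5 = 7: 1369/184

1369/184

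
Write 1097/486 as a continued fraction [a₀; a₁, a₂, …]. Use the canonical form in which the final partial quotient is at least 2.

[2; 3, 1, 7, 1, 13]

⌊1097/486⌋ = 2, remainder 125
⌊486/125⌋ = 3, remainder 111
⌊125/111⌋ = 1, remainder 14
⌊111/14⌋ = 7, remainder 13
⌊14/13⌋ = 1, remainder 1
⌊13/1⌋ = 13, remainder 0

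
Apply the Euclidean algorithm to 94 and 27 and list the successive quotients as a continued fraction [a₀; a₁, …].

Repeatedly divide and take the remainder:
⌊94/27⌋ = 3, remainder 13
⌊27/13⌋ = 2, remainder 1
⌊13/1⌋ = 13, remainder 0

[3; 2, 13]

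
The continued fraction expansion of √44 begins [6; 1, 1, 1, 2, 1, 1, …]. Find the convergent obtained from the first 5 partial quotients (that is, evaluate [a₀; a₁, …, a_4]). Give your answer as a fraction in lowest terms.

a_0 = 6: 6/1
a_1 = 1: 7/1
a_2 = 1: 13/2
a_3 = 1: 20/3
a_4 = 2: 53/8

53/8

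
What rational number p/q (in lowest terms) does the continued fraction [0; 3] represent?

1/3

a_0 = 0: 0/1
a_1 = 3: 1/3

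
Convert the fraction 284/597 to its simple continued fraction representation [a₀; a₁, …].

Apply division with remainder until the remainder is 0:
284 ÷ 597 → quotient 0, remainder 284
597 ÷ 284 → quotient 2, remainder 29
284 ÷ 29 → quotient 9, remainder 23
29 ÷ 23 → quotient 1, remainder 6
23 ÷ 6 → quotient 3, remainder 5
6 ÷ 5 → quotient 1, remainder 1
5 ÷ 1 → quotient 5, remainder 0

[0; 2, 9, 1, 3, 1, 5]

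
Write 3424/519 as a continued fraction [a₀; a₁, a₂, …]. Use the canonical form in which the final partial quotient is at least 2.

[6; 1, 1, 2, 14, 2, 3]

Run the Euclidean algorithm, recording each quotient:
⌊3424/519⌋ = 6, remainder 310
⌊519/310⌋ = 1, remainder 209
⌊310/209⌋ = 1, remainder 101
⌊209/101⌋ = 2, remainder 7
⌊101/7⌋ = 14, remainder 3
⌊7/3⌋ = 2, remainder 1
⌊3/1⌋ = 3, remainder 0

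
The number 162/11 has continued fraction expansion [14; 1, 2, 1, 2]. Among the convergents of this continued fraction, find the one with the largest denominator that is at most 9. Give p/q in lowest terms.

a_0 = 14: 14/1  (≤ bound)
a_1 = 1: 15/1  (≤ bound)
a_2 = 2: 44/3  (≤ bound)
a_3 = 1: 59/4  (≤ bound)
a_4 = 2: 162/11  (> 9, stop)

59/4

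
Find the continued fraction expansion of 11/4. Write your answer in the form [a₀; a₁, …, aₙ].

[2; 1, 3]

Run the Euclidean algorithm, recording each quotient:
11 = 2·4 + 3, so a_0 = 2
4 = 1·3 + 1, so a_1 = 1
3 = 3·1 + 0, so a_2 = 3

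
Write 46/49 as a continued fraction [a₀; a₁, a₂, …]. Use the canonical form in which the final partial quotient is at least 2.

⌊46/49⌋ = 0, remainder 46
⌊49/46⌋ = 1, remainder 3
⌊46/3⌋ = 15, remainder 1
⌊3/1⌋ = 3, remainder 0

[0; 1, 15, 3]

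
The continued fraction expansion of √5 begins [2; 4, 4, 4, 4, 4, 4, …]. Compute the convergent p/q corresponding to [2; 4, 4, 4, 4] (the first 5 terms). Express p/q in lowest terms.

682/305

Starting at the tail and folding back:
Start with 4.
4 + 1/(4/1) = 4 + 1/4 = 17/4
4 + 1/(17/4) = 4 + 4/17 = 72/17
4 + 1/(72/17) = 4 + 17/72 = 305/72
2 + 1/(305/72) = 2 + 72/305 = 682/305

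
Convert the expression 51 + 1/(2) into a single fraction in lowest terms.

Start with 2.
51 + 1/(2/1) = 51 + 1/2 = 103/2

103/2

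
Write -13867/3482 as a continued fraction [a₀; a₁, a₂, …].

⌊-13867/3482⌋ = -4, remainder 61
⌊3482/61⌋ = 57, remainder 5
⌊61/5⌋ = 12, remainder 1
⌊5/1⌋ = 5, remainder 0

[-4; 57, 12, 5]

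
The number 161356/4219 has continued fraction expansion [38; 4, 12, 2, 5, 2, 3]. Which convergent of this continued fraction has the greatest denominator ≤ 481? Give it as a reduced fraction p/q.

a_0 = 38: 38/1  (≤ bound)
a_1 = 4: 153/4  (≤ bound)
a_2 = 12: 1874/49  (≤ bound)
a_3 = 2: 3901/102  (≤ bound)
a_4 = 5: 21379/559  (> 481, stop)

3901/102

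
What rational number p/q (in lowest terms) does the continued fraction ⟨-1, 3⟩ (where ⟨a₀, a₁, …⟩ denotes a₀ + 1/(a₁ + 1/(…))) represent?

Start with 3.
-1 + 1/(3/1) = -1 + 1/3 = -2/3

-2/3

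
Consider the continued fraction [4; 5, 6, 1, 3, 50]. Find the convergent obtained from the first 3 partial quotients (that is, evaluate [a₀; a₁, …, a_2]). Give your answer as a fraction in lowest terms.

a_0 = 4: 4/1
a_1 = 5: 21/5
a_2 = 6: 130/31

130/31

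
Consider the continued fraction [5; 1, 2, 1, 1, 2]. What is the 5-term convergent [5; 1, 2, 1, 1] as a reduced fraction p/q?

40/7

Start with 1.
1 + 1/(1/1) = 1 + 1/1 = 2/1
2 + 1/(2/1) = 2 + 1/2 = 5/2
1 + 1/(5/2) = 1 + 2/5 = 7/5
5 + 1/(7/5) = 5 + 5/7 = 40/7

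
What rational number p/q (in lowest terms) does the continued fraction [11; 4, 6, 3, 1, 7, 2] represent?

19311/1718

Start with 2.
7 + 1/(2/1) = 7 + 1/2 = 15/2
1 + 1/(15/2) = 1 + 2/15 = 17/15
3 + 1/(17/15) = 3 + 15/17 = 66/17
6 + 1/(66/17) = 6 + 17/66 = 413/66
4 + 1/(413/66) = 4 + 66/413 = 1718/413
11 + 1/(1718/413) = 11 + 413/1718 = 19311/1718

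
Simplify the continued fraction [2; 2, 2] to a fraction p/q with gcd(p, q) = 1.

12/5

Start with 2.
2 + 1/(2/1) = 2 + 1/2 = 5/2
2 + 1/(5/2) = 2 + 2/5 = 12/5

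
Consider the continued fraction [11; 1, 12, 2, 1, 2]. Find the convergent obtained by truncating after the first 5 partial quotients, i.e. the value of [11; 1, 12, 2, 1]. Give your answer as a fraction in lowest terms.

477/40

a_0 = 11: 11/1
a_1 = 1: 12/1
a_2 = 12: 155/13
a_3 = 2: 322/27
a_4 = 1: 477/40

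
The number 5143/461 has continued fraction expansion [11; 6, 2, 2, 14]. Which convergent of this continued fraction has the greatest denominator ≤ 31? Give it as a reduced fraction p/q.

a_0 = 11: 11/1  (≤ bound)
a_1 = 6: 67/6  (≤ bound)
a_2 = 2: 145/13  (≤ bound)
a_3 = 2: 357/32  (> 31, stop)

145/13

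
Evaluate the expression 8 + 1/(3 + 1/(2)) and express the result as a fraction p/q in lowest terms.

58/7

Start with 2.
3 + 1/(2/1) = 3 + 1/2 = 7/2
8 + 1/(7/2) = 8 + 2/7 = 58/7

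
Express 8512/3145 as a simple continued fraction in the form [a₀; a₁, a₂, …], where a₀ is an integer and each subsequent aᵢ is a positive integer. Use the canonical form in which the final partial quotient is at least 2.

⌊8512/3145⌋ = 2, remainder 2222
⌊3145/2222⌋ = 1, remainder 923
⌊2222/923⌋ = 2, remainder 376
⌊923/376⌋ = 2, remainder 171
⌊376/171⌋ = 2, remainder 34
⌊171/34⌋ = 5, remainder 1
⌊34/1⌋ = 34, remainder 0

[2; 1, 2, 2, 2, 5, 34]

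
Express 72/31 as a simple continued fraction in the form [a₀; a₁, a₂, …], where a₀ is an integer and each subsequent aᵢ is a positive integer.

⌊72/31⌋ = 2, remainder 10
⌊31/10⌋ = 3, remainder 1
⌊10/1⌋ = 10, remainder 0

[2; 3, 10]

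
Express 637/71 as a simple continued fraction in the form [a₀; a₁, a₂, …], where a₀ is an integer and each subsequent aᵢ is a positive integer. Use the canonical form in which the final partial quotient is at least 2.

637 = 8·71 + 69, so a_0 = 8
71 = 1·69 + 2, so a_1 = 1
69 = 34·2 + 1, so a_2 = 34
2 = 2·1 + 0, so a_3 = 2

[8; 1, 34, 2]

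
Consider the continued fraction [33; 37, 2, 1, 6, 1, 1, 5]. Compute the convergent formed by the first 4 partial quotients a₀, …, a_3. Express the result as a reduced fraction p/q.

a_0 = 33: 33/1
a_1 = 37: 1222/37
a_2 = 2: 2477/75
a_3 = 1: 3699/112

3699/112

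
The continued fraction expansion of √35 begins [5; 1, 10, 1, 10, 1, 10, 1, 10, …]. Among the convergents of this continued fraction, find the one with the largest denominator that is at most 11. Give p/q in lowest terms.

a_0 = 5: 5/1  (≤ bound)
a_1 = 1: 6/1  (≤ bound)
a_2 = 10: 65/11  (≤ bound)
a_3 = 1: 71/12  (> 11, stop)

65/11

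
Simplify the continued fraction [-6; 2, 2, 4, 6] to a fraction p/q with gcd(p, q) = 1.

Work from the innermost term outward:
Start with 6.
4 + 1/(6/1) = 4 + 1/6 = 25/6
2 + 1/(25/6) = 2 + 6/25 = 56/25
2 + 1/(56/25) = 2 + 25/56 = 137/56
-6 + 1/(137/56) = -6 + 56/137 = -766/137

-766/137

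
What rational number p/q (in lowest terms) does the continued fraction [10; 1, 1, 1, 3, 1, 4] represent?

Start with 4.
1 + 1/(4/1) = 1 + 1/4 = 5/4
3 + 1/(5/4) = 3 + 4/5 = 19/5
1 + 1/(19/5) = 1 + 5/19 = 24/19
1 + 1/(24/19) = 1 + 19/24 = 43/24
1 + 1/(43/24) = 1 + 24/43 = 67/43
10 + 1/(67/43) = 10 + 43/67 = 713/67

713/67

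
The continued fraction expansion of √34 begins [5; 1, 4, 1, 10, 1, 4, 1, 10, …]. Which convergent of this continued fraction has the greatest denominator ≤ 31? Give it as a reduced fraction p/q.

a_0 = 5: 5/1  (≤ bound)
a_1 = 1: 6/1  (≤ bound)
a_2 = 4: 29/5  (≤ bound)
a_3 = 1: 35/6  (≤ bound)
a_4 = 10: 379/65  (> 31, stop)

35/6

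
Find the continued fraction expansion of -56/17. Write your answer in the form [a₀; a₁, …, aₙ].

Run the Euclidean algorithm, recording each quotient:
-56 = -4·17 + 12, so a_0 = -4
17 = 1·12 + 5, so a_1 = 1
12 = 2·5 + 2, so a_2 = 2
5 = 2·2 + 1, so a_3 = 2
2 = 2·1 + 0, so a_4 = 2

[-4; 1, 2, 2, 2]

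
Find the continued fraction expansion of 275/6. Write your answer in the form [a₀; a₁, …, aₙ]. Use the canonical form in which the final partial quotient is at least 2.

[45; 1, 5]

Run the Euclidean algorithm, recording each quotient:
⌊275/6⌋ = 45, remainder 5
⌊6/5⌋ = 1, remainder 1
⌊5/1⌋ = 5, remainder 0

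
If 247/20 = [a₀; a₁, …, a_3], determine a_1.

247 ÷ 20 → quotient 12, remainder 7
20 ÷ 7 → quotient 2, remainder 6

2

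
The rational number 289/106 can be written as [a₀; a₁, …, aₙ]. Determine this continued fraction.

[2; 1, 2, 1, 1, 1, 9]

289 = 2·106 + 77, so a_0 = 2
106 = 1·77 + 29, so a_1 = 1
77 = 2·29 + 19, so a_2 = 2
29 = 1·19 + 10, so a_3 = 1
19 = 1·10 + 9, so a_4 = 1
10 = 1·9 + 1, so a_5 = 1
9 = 9·1 + 0, so a_6 = 9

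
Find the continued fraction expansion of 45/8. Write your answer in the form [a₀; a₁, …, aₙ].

[5; 1, 1, 1, 2]

45 = 5·8 + 5, so a_0 = 5
8 = 1·5 + 3, so a_1 = 1
5 = 1·3 + 2, so a_2 = 1
3 = 1·2 + 1, so a_3 = 1
2 = 2·1 + 0, so a_4 = 2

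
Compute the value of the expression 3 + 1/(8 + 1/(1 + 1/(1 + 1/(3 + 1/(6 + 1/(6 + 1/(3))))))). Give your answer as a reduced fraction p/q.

22886/7343

Starting at the tail and folding back:
Start with 3.
6 + 1/(3/1) = 6 + 1/3 = 19/3
6 + 1/(19/3) = 6 + 3/19 = 117/19
3 + 1/(117/19) = 3 + 19/117 = 370/117
1 + 1/(370/117) = 1 + 117/370 = 487/370
1 + 1/(487/370) = 1 + 370/487 = 857/487
8 + 1/(857/487) = 8 + 487/857 = 7343/857
3 + 1/(7343/857) = 3 + 857/7343 = 22886/7343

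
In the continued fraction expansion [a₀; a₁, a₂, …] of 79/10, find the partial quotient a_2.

79 = 7·10 + 9, so a_0 = 7
10 = 1·9 + 1, so a_1 = 1
9 = 9·1 + 0, so a_2 = 9

9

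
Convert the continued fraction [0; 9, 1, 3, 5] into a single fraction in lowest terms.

Start with 5.
3 + 1/(5/1) = 3 + 1/5 = 16/5
1 + 1/(16/5) = 1 + 5/16 = 21/16
9 + 1/(21/16) = 9 + 16/21 = 205/21
0 + 1/(205/21) = 0 + 21/205 = 21/205

21/205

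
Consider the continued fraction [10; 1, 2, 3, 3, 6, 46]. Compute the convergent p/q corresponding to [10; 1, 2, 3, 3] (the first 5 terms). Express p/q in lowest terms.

353/33

Starting at the tail and folding back:
Start with 3.
3 + 1/(3/1) = 3 + 1/3 = 10/3
2 + 1/(10/3) = 2 + 3/10 = 23/10
1 + 1/(23/10) = 1 + 10/23 = 33/23
10 + 1/(33/23) = 10 + 23/33 = 353/33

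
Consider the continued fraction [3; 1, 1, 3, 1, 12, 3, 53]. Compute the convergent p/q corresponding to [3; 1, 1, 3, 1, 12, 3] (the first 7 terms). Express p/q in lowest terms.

1259/354

a_0 = 3: 3/1
a_1 = 1: 4/1
a_2 = 1: 7/2
a_3 = 3: 25/7
a_4 = 1: 32/9
a_5 = 12: 409/115
a_6 = 3: 1259/354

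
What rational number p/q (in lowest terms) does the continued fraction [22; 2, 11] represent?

Start with 11.
2 + 1/(11/1) = 2 + 1/11 = 23/11
22 + 1/(23/11) = 22 + 11/23 = 517/23

517/23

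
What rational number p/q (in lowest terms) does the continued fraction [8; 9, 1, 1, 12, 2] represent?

Start with 2.
12 + 1/(2/1) = 12 + 1/2 = 25/2
1 + 1/(25/2) = 1 + 2/25 = 27/25
1 + 1/(27/25) = 1 + 25/27 = 52/27
9 + 1/(52/27) = 9 + 27/52 = 495/52
8 + 1/(495/52) = 8 + 52/495 = 4012/495

4012/495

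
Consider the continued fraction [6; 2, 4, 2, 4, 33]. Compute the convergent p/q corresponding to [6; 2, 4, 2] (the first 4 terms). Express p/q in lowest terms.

129/20

Build up convergents one term at a time:
a_0 = 6: 6/1
a_1 = 2: 13/2
a_2 = 4: 58/9
a_3 = 2: 129/20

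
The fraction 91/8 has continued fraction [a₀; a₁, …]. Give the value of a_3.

91 = 11·8 + 3, so a_0 = 11
8 = 2·3 + 2, so a_1 = 2
3 = 1·2 + 1, so a_2 = 1
2 = 2·1 + 0, so a_3 = 2

2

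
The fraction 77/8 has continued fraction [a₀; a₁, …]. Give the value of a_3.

77 ÷ 8 → quotient 9, remainder 5
8 ÷ 5 → quotient 1, remainder 3
5 ÷ 3 → quotient 1, remainder 2
3 ÷ 2 → quotient 1, remainder 1

1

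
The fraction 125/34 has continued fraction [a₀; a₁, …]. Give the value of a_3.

125 = 3·34 + 23, so a_0 = 3
34 = 1·23 + 11, so a_1 = 1
23 = 2·11 + 1, so a_2 = 2
11 = 11·1 + 0, so a_3 = 11

11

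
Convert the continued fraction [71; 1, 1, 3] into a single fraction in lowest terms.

a_0 = 71: 71/1
a_1 = 1: 72/1
a_2 = 1: 143/2
a_3 = 3: 501/7

501/7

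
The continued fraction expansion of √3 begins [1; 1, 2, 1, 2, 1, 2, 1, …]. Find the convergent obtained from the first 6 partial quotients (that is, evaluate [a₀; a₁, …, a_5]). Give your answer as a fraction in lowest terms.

a_0 = 1: 1/1
a_1 = 1: 2/1
a_2 = 2: 5/3
a_3 = 1: 7/4
a_4 = 2: 19/11
a_5 = 1: 26/15

26/15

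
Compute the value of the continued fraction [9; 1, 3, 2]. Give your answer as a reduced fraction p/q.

Start with 2.
3 + 1/(2/1) = 3 + 1/2 = 7/2
1 + 1/(7/2) = 1 + 2/7 = 9/7
9 + 1/(9/7) = 9 + 7/9 = 88/9

88/9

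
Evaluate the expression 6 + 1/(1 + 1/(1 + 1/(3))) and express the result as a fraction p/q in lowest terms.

46/7

Collapse the nested fraction from the inside out:
Start with 3.
1 + 1/(3/1) = 1 + 1/3 = 4/3
1 + 1/(4/3) = 1 + 3/4 = 7/4
6 + 1/(7/4) = 6 + 4/7 = 46/7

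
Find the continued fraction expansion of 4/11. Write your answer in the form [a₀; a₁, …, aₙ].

4 ÷ 11 → quotient 0, remainder 4
11 ÷ 4 → quotient 2, remainder 3
4 ÷ 3 → quotient 1, remainder 1
3 ÷ 1 → quotient 3, remainder 0

[0; 2, 1, 3]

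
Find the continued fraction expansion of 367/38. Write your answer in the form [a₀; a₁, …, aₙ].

[9; 1, 1, 1, 12]

367 ÷ 38 → quotient 9, remainder 25
38 ÷ 25 → quotient 1, remainder 13
25 ÷ 13 → quotient 1, remainder 12
13 ÷ 12 → quotient 1, remainder 1
12 ÷ 1 → quotient 12, remainder 0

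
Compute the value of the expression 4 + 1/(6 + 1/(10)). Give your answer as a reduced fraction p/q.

Collapse the nested fraction from the inside out:
Start with 10.
6 + 1/(10/1) = 6 + 1/10 = 61/10
4 + 1/(61/10) = 4 + 10/61 = 254/61

254/61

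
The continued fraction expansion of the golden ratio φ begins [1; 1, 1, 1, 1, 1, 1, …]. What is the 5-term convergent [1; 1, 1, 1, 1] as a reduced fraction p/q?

8/5

a_0 = 1: 1/1
a_1 = 1: 2/1
a_2 = 1: 3/2
a_3 = 1: 5/3
a_4 = 1: 8/5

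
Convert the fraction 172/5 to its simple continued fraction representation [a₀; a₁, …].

[34; 2, 2]

172 = 34·5 + 2, so a_0 = 34
5 = 2·2 + 1, so a_1 = 2
2 = 2·1 + 0, so a_2 = 2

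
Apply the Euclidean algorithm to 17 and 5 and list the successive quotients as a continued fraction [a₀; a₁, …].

17 = 3·5 + 2, so a_0 = 3
5 = 2·2 + 1, so a_1 = 2
2 = 2·1 + 0, so a_2 = 2

[3; 2, 2]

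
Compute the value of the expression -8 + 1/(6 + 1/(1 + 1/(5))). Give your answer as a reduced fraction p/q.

-322/41

Collapse the nested fraction from the inside out:
Start with 5.
1 + 1/(5/1) = 1 + 1/5 = 6/5
6 + 1/(6/5) = 6 + 5/6 = 41/6
-8 + 1/(41/6) = -8 + 6/41 = -322/41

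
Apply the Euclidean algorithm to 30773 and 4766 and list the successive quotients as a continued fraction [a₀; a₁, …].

⌊30773/4766⌋ = 6, remainder 2177
⌊4766/2177⌋ = 2, remainder 412
⌊2177/412⌋ = 5, remainder 117
⌊412/117⌋ = 3, remainder 61
⌊117/61⌋ = 1, remainder 56
⌊61/56⌋ = 1, remainder 5
⌊56/5⌋ = 11, remainder 1
⌊5/1⌋ = 5, remainder 0

[6; 2, 5, 3, 1, 1, 11, 5]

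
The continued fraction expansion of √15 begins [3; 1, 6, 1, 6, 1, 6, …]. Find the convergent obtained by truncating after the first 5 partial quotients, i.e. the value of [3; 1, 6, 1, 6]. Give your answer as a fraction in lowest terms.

213/55

Compute successive convergents:
a_0 = 3: 3/1
a_1 = 1: 4/1
a_2 = 6: 27/7
a_3 = 1: 31/8
a_4 = 6: 213/55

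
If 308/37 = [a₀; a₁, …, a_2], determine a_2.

Run the Euclidean algorithm, recording each quotient:
308 ÷ 37 → quotient 8, remainder 12
37 ÷ 12 → quotient 3, remainder 1
12 ÷ 1 → quotient 12, remainder 0

12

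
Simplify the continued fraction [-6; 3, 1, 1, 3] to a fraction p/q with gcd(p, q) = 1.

-143/25

a_0 = -6: -6/1
a_1 = 3: -17/3
a_2 = 1: -23/4
a_3 = 1: -40/7
a_4 = 3: -143/25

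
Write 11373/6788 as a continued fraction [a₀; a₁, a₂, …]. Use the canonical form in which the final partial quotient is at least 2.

[1; 1, 2, 12, 3, 3, 1, 13]

11373 = 1·6788 + 4585, so a_0 = 1
6788 = 1·4585 + 2203, so a_1 = 1
4585 = 2·2203 + 179, so a_2 = 2
2203 = 12·179 + 55, so a_3 = 12
179 = 3·55 + 14, so a_4 = 3
55 = 3·14 + 13, so a_5 = 3
14 = 1·13 + 1, so a_6 = 1
13 = 13·1 + 0, so a_7 = 13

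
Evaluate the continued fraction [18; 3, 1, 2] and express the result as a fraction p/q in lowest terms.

Build up convergents one term at a time:
a_0 = 18: 18/1
a_1 = 3: 55/3
a_2 = 1: 73/4
a_3 = 2: 201/11

201/11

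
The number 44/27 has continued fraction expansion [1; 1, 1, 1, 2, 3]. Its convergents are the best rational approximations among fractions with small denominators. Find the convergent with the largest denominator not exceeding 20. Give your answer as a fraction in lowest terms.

List convergents until the denominator exceeds the bound:
a_0 = 1: 1/1  (≤ bound)
a_1 = 1: 2/1  (≤ bound)
a_2 = 1: 3/2  (≤ bound)
a_3 = 1: 5/3  (≤ bound)
a_4 = 2: 13/8  (≤ bound)
a_5 = 3: 44/27  (> 20, stop)

13/8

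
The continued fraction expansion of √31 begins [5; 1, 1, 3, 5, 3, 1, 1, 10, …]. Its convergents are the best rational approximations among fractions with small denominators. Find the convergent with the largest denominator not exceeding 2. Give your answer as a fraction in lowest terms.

a_0 = 5: 5/1  (≤ bound)
a_1 = 1: 6/1  (≤ bound)
a_2 = 1: 11/2  (≤ bound)
a_3 = 3: 39/7  (> 2, stop)

11/2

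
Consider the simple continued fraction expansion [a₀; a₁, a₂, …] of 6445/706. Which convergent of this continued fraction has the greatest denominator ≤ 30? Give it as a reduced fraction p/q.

73/8

a_0 = 9: 9/1  (≤ bound)
a_1 = 7: 64/7  (≤ bound)
a_2 = 1: 73/8  (≤ bound)
a_3 = 3: 283/31  (> 30, stop)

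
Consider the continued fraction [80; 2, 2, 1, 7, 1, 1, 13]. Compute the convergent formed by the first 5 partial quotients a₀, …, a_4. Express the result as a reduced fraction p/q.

Work from the innermost term outward:
Start with 7.
1 + 1/(7/1) = 1 + 1/7 = 8/7
2 + 1/(8/7) = 2 + 7/8 = 23/8
2 + 1/(23/8) = 2 + 8/23 = 54/23
80 + 1/(54/23) = 80 + 23/54 = 4343/54

4343/54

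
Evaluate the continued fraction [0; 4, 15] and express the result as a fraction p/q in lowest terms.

a_0 = 0: 0/1
a_1 = 4: 1/4
a_2 = 15: 15/61

15/61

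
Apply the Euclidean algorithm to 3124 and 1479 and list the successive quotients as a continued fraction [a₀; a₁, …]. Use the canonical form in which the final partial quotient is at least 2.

3124 = 2·1479 + 166, so a_0 = 2
1479 = 8·166 + 151, so a_1 = 8
166 = 1·151 + 15, so a_2 = 1
151 = 10·15 + 1, so a_3 = 10
15 = 15·1 + 0, so a_4 = 15

[2; 8, 1, 10, 15]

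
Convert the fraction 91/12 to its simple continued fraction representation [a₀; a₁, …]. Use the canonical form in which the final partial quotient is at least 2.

[7; 1, 1, 2, 2]

Repeatedly divide and take the remainder:
91 = 7·12 + 7, so a_0 = 7
12 = 1·7 + 5, so a_1 = 1
7 = 1·5 + 2, so a_2 = 1
5 = 2·2 + 1, so a_3 = 2
2 = 2·1 + 0, so a_4 = 2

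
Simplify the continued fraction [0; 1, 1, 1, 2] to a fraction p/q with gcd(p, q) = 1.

5/8

a_0 = 0: 0/1
a_1 = 1: 1/1
a_2 = 1: 1/2
a_3 = 1: 2/3
a_4 = 2: 5/8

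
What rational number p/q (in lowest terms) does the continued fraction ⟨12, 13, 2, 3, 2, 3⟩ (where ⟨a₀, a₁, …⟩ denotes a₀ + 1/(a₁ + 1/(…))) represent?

8923/739

a_0 = 12: 12/1
a_1 = 13: 157/13
a_2 = 2: 326/27
a_3 = 3: 1135/94
a_4 = 2: 2596/215
a_5 = 3: 8923/739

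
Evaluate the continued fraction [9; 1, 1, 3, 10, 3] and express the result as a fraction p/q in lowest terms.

a_0 = 9: 9/1
a_1 = 1: 10/1
a_2 = 1: 19/2
a_3 = 3: 67/7
a_4 = 10: 689/72
a_5 = 3: 2134/223

2134/223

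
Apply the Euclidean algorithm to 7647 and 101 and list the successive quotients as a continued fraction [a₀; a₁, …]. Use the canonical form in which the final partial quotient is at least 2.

7647 = 75·101 + 72, so a_0 = 75
101 = 1·72 + 29, so a_1 = 1
72 = 2·29 + 14, so a_2 = 2
29 = 2·14 + 1, so a_3 = 2
14 = 14·1 + 0, so a_4 = 14

[75; 1, 2, 2, 14]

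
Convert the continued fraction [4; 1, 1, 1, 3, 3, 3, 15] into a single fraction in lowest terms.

Compute successive convergents:
a_0 = 4: 4/1
a_1 = 1: 5/1
a_2 = 1: 9/2
a_3 = 1: 14/3
a_4 = 3: 51/11
a_5 = 3: 167/36
a_6 = 3: 552/119
a_7 = 15: 8447/1821

8447/1821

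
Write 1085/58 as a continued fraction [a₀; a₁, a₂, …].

1085 ÷ 58 → quotient 18, remainder 41
58 ÷ 41 → quotient 1, remainder 17
41 ÷ 17 → quotient 2, remainder 7
17 ÷ 7 → quotient 2, remainder 3
7 ÷ 3 → quotient 2, remainder 1
3 ÷ 1 → quotient 3, remainder 0

[18; 1, 2, 2, 2, 3]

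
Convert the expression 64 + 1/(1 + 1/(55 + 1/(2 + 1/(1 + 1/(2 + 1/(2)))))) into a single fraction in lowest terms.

69596/1071

Start with 2.
2 + 1/(2/1) = 2 + 1/2 = 5/2
1 + 1/(5/2) = 1 + 2/5 = 7/5
2 + 1/(7/5) = 2 + 5/7 = 19/7
55 + 1/(19/7) = 55 + 7/19 = 1052/19
1 + 1/(1052/19) = 1 + 19/1052 = 1071/1052
64 + 1/(1071/1052) = 64 + 1052/1071 = 69596/1071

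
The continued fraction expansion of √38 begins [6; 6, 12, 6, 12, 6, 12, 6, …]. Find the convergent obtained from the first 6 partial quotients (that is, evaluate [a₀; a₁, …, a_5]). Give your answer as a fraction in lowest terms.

202501/32850

a_0 = 6: 6/1
a_1 = 6: 37/6
a_2 = 12: 450/73
a_3 = 6: 2737/444
a_4 = 12: 33294/5401
a_5 = 6: 202501/32850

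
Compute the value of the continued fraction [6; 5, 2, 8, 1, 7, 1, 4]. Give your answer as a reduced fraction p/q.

27952/4521

Build up convergents one term at a time:
a_0 = 6: 6/1
a_1 = 5: 31/5
a_2 = 2: 68/11
a_3 = 8: 575/93
a_4 = 1: 643/104
a_5 = 7: 5076/821
a_6 = 1: 5719/925
a_7 = 4: 27952/4521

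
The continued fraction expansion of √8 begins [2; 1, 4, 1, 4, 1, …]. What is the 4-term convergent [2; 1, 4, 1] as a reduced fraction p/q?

17/6

a_0 = 2: 2/1
a_1 = 1: 3/1
a_2 = 4: 14/5
a_3 = 1: 17/6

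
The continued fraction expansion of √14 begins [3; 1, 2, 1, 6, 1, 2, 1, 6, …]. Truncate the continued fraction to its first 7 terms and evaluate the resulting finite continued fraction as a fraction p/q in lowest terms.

333/89

Work from the innermost term outward:
Start with 2.
1 + 1/(2/1) = 1 + 1/2 = 3/2
6 + 1/(3/2) = 6 + 2/3 = 20/3
1 + 1/(20/3) = 1 + 3/20 = 23/20
2 + 1/(23/20) = 2 + 20/23 = 66/23
1 + 1/(66/23) = 1 + 23/66 = 89/66
3 + 1/(89/66) = 3 + 66/89 = 333/89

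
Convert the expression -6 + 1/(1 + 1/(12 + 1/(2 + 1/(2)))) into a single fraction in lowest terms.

-340/67

Use the convergent recurrence hₖ = aₖ·hₖ₋₁ + hₖ₋₂ (and likewise for the denominators kₖ):
a_0 = -6: -6/1
a_1 = 1: -5/1
a_2 = 12: -66/13
a_3 = 2: -137/27
a_4 = 2: -340/67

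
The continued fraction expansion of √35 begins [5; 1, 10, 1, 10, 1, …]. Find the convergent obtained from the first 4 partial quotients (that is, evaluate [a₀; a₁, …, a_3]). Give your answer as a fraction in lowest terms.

Start with 1.
10 + 1/(1/1) = 10 + 1/1 = 11/1
1 + 1/(11/1) = 1 + 1/11 = 12/11
5 + 1/(12/11) = 5 + 11/12 = 71/12

71/12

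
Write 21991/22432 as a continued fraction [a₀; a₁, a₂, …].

Run the Euclidean algorithm, recording each quotient:
21991 ÷ 22432 → quotient 0, remainder 21991
22432 ÷ 21991 → quotient 1, remainder 441
21991 ÷ 441 → quotient 49, remainder 382
441 ÷ 382 → quotient 1, remainder 59
382 ÷ 59 → quotient 6, remainder 28
59 ÷ 28 → quotient 2, remainder 3
28 ÷ 3 → quotient 9, remainder 1
3 ÷ 1 → quotient 3, remainder 0

[0; 1, 49, 1, 6, 2, 9, 3]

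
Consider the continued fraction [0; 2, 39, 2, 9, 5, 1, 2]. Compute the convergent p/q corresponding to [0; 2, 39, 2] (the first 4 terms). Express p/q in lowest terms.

79/160

Work from the innermost term outward:
Start with 2.
39 + 1/(2/1) = 39 + 1/2 = 79/2
2 + 1/(79/2) = 2 + 2/79 = 160/79
0 + 1/(160/79) = 0 + 79/160 = 79/160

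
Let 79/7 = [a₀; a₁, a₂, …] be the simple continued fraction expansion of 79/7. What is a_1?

3

79 = 11·7 + 2, so a_0 = 11
7 = 3·2 + 1, so a_1 = 3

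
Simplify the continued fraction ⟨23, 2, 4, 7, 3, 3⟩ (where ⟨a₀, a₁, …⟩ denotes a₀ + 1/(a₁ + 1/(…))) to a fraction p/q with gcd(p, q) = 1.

15873/677

Start with 3.
3 + 1/(3/1) = 3 + 1/3 = 10/3
7 + 1/(10/3) = 7 + 3/10 = 73/10
4 + 1/(73/10) = 4 + 10/73 = 302/73
2 + 1/(302/73) = 2 + 73/302 = 677/302
23 + 1/(677/302) = 23 + 302/677 = 15873/677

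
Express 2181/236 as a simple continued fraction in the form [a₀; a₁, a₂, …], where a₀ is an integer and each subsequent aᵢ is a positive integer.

⌊2181/236⌋ = 9, remainder 57
⌊236/57⌋ = 4, remainder 8
⌊57/8⌋ = 7, remainder 1
⌊8/1⌋ = 8, remainder 0

[9; 4, 7, 8]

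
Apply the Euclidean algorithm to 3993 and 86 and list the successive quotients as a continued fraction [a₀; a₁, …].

3993 = 46·86 + 37, so a_0 = 46
86 = 2·37 + 12, so a_1 = 2
37 = 3·12 + 1, so a_2 = 3
12 = 12·1 + 0, so a_3 = 12

[46; 2, 3, 12]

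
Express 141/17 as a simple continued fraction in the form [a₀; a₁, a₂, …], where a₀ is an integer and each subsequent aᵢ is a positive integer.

[8; 3, 2, 2]

Apply division with remainder until the remainder is 0:
141 ÷ 17 → quotient 8, remainder 5
17 ÷ 5 → quotient 3, remainder 2
5 ÷ 2 → quotient 2, remainder 1
2 ÷ 1 → quotient 2, remainder 0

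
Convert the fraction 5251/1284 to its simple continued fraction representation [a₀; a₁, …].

5251 = 4·1284 + 115, so a_0 = 4
1284 = 11·115 + 19, so a_1 = 11
115 = 6·19 + 1, so a_2 = 6
19 = 19·1 + 0, so a_3 = 19

[4; 11, 6, 19]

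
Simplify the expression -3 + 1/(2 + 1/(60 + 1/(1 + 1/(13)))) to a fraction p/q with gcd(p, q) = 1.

-4307/1720

Compute successive convergents:
a_0 = -3: -3/1
a_1 = 2: -5/2
a_2 = 60: -303/121
a_3 = 1: -308/123
a_4 = 13: -4307/1720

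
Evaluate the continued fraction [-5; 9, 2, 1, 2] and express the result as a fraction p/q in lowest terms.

-367/75

Start with 2.
1 + 1/(2/1) = 1 + 1/2 = 3/2
2 + 1/(3/2) = 2 + 2/3 = 8/3
9 + 1/(8/3) = 9 + 3/8 = 75/8
-5 + 1/(75/8) = -5 + 8/75 = -367/75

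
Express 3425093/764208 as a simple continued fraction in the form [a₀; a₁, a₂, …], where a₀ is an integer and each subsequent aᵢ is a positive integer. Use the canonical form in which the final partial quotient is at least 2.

[4; 2, 13, 3, 3, 7, 7, 53]

3425093 = 4·764208 + 368261, so a_0 = 4
764208 = 2·368261 + 27686, so a_1 = 2
368261 = 13·27686 + 8343, so a_2 = 13
27686 = 3·8343 + 2657, so a_3 = 3
8343 = 3·2657 + 372, so a_4 = 3
2657 = 7·372 + 53, so a_5 = 7
372 = 7·53 + 1, so a_6 = 7
53 = 53·1 + 0, so a_7 = 53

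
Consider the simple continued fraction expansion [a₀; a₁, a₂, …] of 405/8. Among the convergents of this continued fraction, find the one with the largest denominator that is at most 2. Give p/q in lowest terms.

101/2

List convergents until the denominator exceeds the bound:
a_0 = 50: 50/1  (≤ bound)
a_1 = 1: 51/1  (≤ bound)
a_2 = 1: 101/2  (≤ bound)
a_3 = 1: 152/3  (> 2, stop)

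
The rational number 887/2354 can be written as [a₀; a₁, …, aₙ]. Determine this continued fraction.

[0; 2, 1, 1, 1, 8, 34]

887 ÷ 2354 → quotient 0, remainder 887
2354 ÷ 887 → quotient 2, remainder 580
887 ÷ 580 → quotient 1, remainder 307
580 ÷ 307 → quotient 1, remainder 273
307 ÷ 273 → quotient 1, remainder 34
273 ÷ 34 → quotient 8, remainder 1
34 ÷ 1 → quotient 34, remainder 0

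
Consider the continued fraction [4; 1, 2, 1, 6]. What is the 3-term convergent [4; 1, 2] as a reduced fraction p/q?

14/3

Start with 2.
1 + 1/(2/1) = 1 + 1/2 = 3/2
4 + 1/(3/2) = 4 + 2/3 = 14/3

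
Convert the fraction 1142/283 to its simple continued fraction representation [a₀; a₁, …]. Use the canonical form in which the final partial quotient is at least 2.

[4; 28, 3, 3]

Apply division with remainder until the remainder is 0:
1142 = 4·283 + 10, so a_0 = 4
283 = 28·10 + 3, so a_1 = 28
10 = 3·3 + 1, so a_2 = 3
3 = 3·1 + 0, so a_3 = 3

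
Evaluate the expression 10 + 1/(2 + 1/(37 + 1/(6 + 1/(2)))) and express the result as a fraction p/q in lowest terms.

10273/979

Work from the innermost term outward:
Start with 2.
6 + 1/(2/1) = 6 + 1/2 = 13/2
37 + 1/(13/2) = 37 + 2/13 = 483/13
2 + 1/(483/13) = 2 + 13/483 = 979/483
10 + 1/(979/483) = 10 + 483/979 = 10273/979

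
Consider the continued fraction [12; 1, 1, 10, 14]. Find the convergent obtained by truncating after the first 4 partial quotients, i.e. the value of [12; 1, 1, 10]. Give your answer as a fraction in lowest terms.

263/21

Start with 10.
1 + 1/(10/1) = 1 + 1/10 = 11/10
1 + 1/(11/10) = 1 + 10/11 = 21/11
12 + 1/(21/11) = 12 + 11/21 = 263/21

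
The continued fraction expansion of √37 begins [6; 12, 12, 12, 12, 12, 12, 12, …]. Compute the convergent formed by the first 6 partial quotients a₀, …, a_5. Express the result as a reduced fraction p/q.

1555849/255780

Start with 12.
12 + 1/(12/1) = 12 + 1/12 = 145/12
12 + 1/(145/12) = 12 + 12/145 = 1752/145
12 + 1/(1752/145) = 12 + 145/1752 = 21169/1752
12 + 1/(21169/1752) = 12 + 1752/21169 = 255780/21169
6 + 1/(255780/21169) = 6 + 21169/255780 = 1555849/255780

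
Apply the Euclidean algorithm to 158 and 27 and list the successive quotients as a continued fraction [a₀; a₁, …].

[5; 1, 5, 1, 3]

158 ÷ 27 → quotient 5, remainder 23
27 ÷ 23 → quotient 1, remainder 4
23 ÷ 4 → quotient 5, remainder 3
4 ÷ 3 → quotient 1, remainder 1
3 ÷ 1 → quotient 3, remainder 0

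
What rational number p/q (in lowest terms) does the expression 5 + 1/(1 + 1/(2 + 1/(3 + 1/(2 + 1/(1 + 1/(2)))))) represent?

507/89

Use the convergent recurrence hₖ = aₖ·hₖ₋₁ + hₖ₋₂ (and likewise for the denominators kₖ):
a_0 = 5: 5/1
a_1 = 1: 6/1
a_2 = 2: 17/3
a_3 = 3: 57/10
a_4 = 2: 131/23
a_5 = 1: 188/33
a_6 = 2: 507/89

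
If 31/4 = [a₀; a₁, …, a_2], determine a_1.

1

31 = 7·4 + 3, so a_0 = 7
4 = 1·3 + 1, so a_1 = 1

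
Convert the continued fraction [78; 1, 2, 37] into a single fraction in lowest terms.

8811/112

a_0 = 78: 78/1
a_1 = 1: 79/1
a_2 = 2: 236/3
a_3 = 37: 8811/112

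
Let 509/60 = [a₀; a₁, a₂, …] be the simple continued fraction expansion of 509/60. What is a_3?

509 = 8·60 + 29, so a_0 = 8
60 = 2·29 + 2, so a_1 = 2
29 = 14·2 + 1, so a_2 = 14
2 = 2·1 + 0, so a_3 = 2

2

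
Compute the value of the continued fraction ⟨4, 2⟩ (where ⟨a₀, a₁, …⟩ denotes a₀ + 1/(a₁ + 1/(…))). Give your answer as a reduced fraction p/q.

a_0 = 4: 4/1
a_1 = 2: 9/2

9/2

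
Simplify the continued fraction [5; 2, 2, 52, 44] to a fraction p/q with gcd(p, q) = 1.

Start with 44.
52 + 1/(44/1) = 52 + 1/44 = 2289/44
2 + 1/(2289/44) = 2 + 44/2289 = 4622/2289
2 + 1/(4622/2289) = 2 + 2289/4622 = 11533/4622
5 + 1/(11533/4622) = 5 + 4622/11533 = 62287/11533

62287/11533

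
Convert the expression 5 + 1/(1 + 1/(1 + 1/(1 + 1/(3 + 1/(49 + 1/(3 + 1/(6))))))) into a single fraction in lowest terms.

Compute successive convergents:
a_0 = 5: 5/1
a_1 = 1: 6/1
a_2 = 1: 11/2
a_3 = 1: 17/3
a_4 = 3: 62/11
a_5 = 49: 3055/542
a_6 = 3: 9227/1637
a_7 = 6: 58417/10364

58417/10364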